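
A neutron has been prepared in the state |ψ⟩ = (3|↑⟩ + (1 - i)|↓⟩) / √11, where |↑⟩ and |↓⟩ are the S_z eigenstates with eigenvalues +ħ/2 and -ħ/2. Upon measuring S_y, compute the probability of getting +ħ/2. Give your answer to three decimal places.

0.227

|+y⟩ = (|↑⟩ + i|↓⟩)/√2, so ⟨+y|ψ⟩ = (2 - i) / (√2·√11).
P = |2 - i|² / 22 = 5/22.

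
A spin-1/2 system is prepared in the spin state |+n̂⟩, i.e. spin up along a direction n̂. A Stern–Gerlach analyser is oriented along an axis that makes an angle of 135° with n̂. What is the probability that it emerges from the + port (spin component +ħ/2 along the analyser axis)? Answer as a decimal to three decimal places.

For spin-½, the probability of finding spin-up along an axis at angle θ to the initial spin direction is cos²(θ/2); spin-down is sin²(θ/2).
θ = 135°, so P = cos²(67.5°) ≈ 0.146.

0.146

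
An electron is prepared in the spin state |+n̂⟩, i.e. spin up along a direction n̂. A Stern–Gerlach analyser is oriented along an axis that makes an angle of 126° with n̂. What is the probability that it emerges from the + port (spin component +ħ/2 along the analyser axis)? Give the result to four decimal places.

For spin-½, the probability of finding spin-up along an axis at angle θ to the initial spin direction is cos²(θ/2); spin-down is sin²(θ/2).
θ = 126°, so P = cos²(63°) ≈ 0.2061.

0.2061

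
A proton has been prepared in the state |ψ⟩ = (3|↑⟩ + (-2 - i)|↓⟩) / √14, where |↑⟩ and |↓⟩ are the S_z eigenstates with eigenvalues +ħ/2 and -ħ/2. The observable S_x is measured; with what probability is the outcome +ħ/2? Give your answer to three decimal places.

0.071

|+x⟩ = (|↑⟩ + |↓⟩)/√2, so ⟨+x|ψ⟩ = (1 - i) / (√2·√14).
P = |1 - i|² / 28 = 2/28.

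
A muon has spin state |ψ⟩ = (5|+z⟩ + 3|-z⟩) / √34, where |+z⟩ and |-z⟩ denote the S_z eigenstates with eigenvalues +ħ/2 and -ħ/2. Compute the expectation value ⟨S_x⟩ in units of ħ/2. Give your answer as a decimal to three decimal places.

0.882

⟨σ_x⟩ = 2 Re(a* b)/(|a|²+|b|²) with a = 5, b = 3.
a* b = 15, so ⟨σ_x⟩ = 30/34.
⟨S_x⟩ = (ħ/2)·⟨σ_x⟩.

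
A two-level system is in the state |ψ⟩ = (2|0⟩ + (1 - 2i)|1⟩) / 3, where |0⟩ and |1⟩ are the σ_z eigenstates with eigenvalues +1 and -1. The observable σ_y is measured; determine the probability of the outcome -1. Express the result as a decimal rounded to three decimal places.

0.944

|-y⟩ = (|0⟩ - i|1⟩)/√2, so ⟨-y|ψ⟩ = (4 + i) / (√2·3).
P = |4 + i|² / 18 = 17/18.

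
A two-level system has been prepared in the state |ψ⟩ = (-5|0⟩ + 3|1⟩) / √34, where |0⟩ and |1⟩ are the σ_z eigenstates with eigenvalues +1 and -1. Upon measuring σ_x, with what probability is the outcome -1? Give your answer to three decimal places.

0.941

|-x⟩ = (|0⟩ - |1⟩)/√2, so ⟨-x|ψ⟩ = (-8) / (√2·√34).
P = |-8|² / 68 = 64/68.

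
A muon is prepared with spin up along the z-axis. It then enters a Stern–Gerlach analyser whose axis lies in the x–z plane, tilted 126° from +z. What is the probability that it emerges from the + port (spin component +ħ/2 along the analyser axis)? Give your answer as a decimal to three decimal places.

For spin-½, the probability of finding spin-up along an axis at angle θ to the initial spin direction is cos²(θ/2); spin-down is sin²(θ/2).
θ = 126°, so P = cos²(63°) ≈ 0.206.

0.206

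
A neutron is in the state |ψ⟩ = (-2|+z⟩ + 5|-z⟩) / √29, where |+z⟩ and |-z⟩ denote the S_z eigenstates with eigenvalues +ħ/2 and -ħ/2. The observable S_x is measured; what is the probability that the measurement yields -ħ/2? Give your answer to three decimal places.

|-x⟩ = (|+z⟩ - |-z⟩)/√2, so ⟨-x|ψ⟩ = (-7) / (√2·√29).
P = |-7|² / 58 = 49/58.

0.845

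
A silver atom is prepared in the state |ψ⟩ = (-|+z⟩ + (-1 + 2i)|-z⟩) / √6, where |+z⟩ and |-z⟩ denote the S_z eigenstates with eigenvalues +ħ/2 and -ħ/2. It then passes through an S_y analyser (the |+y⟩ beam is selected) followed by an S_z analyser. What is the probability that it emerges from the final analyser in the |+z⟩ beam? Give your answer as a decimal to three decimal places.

First analyser (S_y): P(|+y⟩) = |⟨+y|ψ⟩|² = 2/12.
After stage 1 the state is |+y⟩; P(|+z⟩) = |⟨+z|+y⟩|² = 1/2.
Joint probability = 2/12 × 1/2 = 0.083.

0.083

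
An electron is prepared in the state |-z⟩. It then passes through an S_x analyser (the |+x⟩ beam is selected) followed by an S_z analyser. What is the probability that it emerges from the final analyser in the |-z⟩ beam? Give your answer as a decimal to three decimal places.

First analyser (S_x): from |-z⟩, P(|+x⟩) = 1/2.
After stage 1 the state is |+x⟩; P(|-z⟩) = |⟨-z|+x⟩|² = 1/2.
Joint probability = 1/2 × 1/2 = 0.250.

0.250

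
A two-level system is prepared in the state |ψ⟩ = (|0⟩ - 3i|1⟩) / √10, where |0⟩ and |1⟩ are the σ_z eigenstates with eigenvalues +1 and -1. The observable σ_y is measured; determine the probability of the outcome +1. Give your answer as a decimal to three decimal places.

0.200

|+y⟩ = (|0⟩ + i|1⟩)/√2, so ⟨+y|ψ⟩ = (-2) / (√2·√10).
P = |-2|² / 20 = 4/20.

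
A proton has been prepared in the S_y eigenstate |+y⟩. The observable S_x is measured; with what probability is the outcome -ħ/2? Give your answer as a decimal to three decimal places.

0.500

In the S_z basis, |+y⟩ = (|↑⟩ + i|↓⟩)/√2 and |-x⟩ = (|↑⟩ - |↓⟩)/√2.
|⟨-x|+y⟩|² = 1/2.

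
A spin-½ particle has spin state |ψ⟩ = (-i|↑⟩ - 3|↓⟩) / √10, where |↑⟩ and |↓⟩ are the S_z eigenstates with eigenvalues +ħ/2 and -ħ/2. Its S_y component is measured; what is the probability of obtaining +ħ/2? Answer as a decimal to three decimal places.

0.200

|+y⟩ = (|↑⟩ + i|↓⟩)/√2, so ⟨+y|ψ⟩ = (2i) / (√2·√10).
P = |2i|² / 20 = 4/20.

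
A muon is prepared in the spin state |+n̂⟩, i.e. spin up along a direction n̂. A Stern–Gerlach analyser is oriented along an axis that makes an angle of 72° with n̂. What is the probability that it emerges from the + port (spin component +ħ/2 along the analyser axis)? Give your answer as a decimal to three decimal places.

For spin-½, the probability of finding spin-up along an axis at angle θ to the initial spin direction is cos²(θ/2); spin-down is sin²(θ/2).
θ = 72°, so P = cos²(36°) ≈ 0.655.

0.655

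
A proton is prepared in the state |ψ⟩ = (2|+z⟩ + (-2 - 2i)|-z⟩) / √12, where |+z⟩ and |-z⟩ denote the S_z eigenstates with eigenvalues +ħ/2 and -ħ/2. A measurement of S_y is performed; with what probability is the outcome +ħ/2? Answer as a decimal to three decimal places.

|+y⟩ = (|+z⟩ + i|-z⟩)/√2, so ⟨+y|ψ⟩ = (2i) / (√2·√12).
P = |2i|² / 24 = 4/24.

0.167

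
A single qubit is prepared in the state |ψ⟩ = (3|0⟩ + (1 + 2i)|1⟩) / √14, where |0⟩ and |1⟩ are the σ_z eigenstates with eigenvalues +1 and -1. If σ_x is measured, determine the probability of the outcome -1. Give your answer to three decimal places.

0.286

|-x⟩ = (|0⟩ - |1⟩)/√2, so ⟨-x|ψ⟩ = (2 - 2i) / (√2·√14).
P = |2 - 2i|² / 28 = 8/28.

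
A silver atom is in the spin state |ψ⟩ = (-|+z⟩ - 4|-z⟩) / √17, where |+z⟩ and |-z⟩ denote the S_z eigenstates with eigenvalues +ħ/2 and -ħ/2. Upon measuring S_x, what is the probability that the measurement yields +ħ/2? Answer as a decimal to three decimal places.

0.735

|+x⟩ = (|+z⟩ + |-z⟩)/√2, so ⟨+x|ψ⟩ = (-5) / (√2·√17).
P = |-5|² / 34 = 25/34.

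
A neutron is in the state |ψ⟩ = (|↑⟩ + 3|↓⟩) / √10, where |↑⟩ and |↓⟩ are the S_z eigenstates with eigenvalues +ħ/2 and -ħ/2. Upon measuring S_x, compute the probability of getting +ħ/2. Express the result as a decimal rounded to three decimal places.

0.800

|+x⟩ = (|↑⟩ + |↓⟩)/√2, so ⟨+x|ψ⟩ = (4) / (√2·√10).
P = |4|² / 20 = 16/20.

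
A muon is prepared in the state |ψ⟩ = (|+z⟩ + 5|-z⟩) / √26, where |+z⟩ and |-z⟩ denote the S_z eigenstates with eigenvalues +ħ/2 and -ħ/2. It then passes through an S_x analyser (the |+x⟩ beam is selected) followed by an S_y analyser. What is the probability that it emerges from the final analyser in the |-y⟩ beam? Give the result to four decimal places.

First analyser (S_x): P(|+x⟩) = |⟨+x|ψ⟩|² = 36/52.
After stage 1 the state is |+x⟩; P(|-y⟩) = |⟨-y|+x⟩|² = 1/2.
Joint probability = 36/52 × 1/2 = 0.3462.

0.3462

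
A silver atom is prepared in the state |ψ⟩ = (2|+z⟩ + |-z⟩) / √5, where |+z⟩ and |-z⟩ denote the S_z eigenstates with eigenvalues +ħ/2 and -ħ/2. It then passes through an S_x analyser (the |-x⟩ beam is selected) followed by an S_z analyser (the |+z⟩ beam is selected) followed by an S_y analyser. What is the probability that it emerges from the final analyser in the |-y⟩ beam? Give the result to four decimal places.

0.0250

First analyser (S_x): P(|-x⟩) = |⟨-x|ψ⟩|² = 1/10.
After stage 1 the state is |-x⟩; P(|+z⟩) = |⟨+z|-x⟩|² = 1/2.
After stage 2 the state is |+z⟩; P(|-y⟩) = |⟨-y|+z⟩|² = 1/2.
Joint probability = 1/10 × 1/2 × 1/2 = 0.0250.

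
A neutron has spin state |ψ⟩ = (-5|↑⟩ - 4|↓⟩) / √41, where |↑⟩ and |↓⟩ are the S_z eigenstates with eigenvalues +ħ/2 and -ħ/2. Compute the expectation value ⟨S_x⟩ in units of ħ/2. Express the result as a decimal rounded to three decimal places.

⟨σ_x⟩ = 2 Re(a* b)/(|a|²+|b|²) with a = -5, b = -4.
a* b = 20, so ⟨σ_x⟩ = 40/41.
⟨S_x⟩ = (ħ/2)·⟨σ_x⟩.

0.976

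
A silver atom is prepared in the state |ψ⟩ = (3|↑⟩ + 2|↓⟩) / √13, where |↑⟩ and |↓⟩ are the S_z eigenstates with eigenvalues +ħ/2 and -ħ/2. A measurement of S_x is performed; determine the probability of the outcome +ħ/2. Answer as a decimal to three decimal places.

|+x⟩ = (|↑⟩ + |↓⟩)/√2, so ⟨+x|ψ⟩ = (5) / (√2·√13).
P = |5|² / 26 = 25/26.

0.962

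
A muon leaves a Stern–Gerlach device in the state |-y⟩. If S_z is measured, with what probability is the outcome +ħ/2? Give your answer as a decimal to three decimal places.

In the S_z basis, |-y⟩ = (|↑⟩ - i|↓⟩)/√2 and |+z⟩ = |↑⟩.
|⟨+z|-y⟩|² = 1/2.

0.500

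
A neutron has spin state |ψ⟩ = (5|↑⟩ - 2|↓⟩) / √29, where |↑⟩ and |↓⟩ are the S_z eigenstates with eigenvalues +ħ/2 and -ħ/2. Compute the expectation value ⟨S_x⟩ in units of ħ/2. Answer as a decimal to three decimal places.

⟨σ_x⟩ = 2 Re(a* b)/(|a|²+|b|²) with a = 5, b = -2.
a* b = -10, so ⟨σ_x⟩ = -20/29.
⟨S_x⟩ = (ħ/2)·⟨σ_x⟩.

-0.690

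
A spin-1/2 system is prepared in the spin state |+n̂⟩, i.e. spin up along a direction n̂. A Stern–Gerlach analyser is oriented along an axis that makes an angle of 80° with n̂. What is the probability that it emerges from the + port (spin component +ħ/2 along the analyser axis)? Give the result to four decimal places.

0.5868

For spin-½, the probability of finding spin-up along an axis at angle θ to the initial spin direction is cos²(θ/2); spin-down is sin²(θ/2).
θ = 80°, so P = cos²(40°) ≈ 0.5868.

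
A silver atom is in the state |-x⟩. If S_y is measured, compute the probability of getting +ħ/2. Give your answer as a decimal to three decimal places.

In the S_z basis, |-x⟩ = (|↑⟩ - |↓⟩)/√2 and |+y⟩ = (|↑⟩ + i|↓⟩)/√2.
|⟨+y|-x⟩|² = 1/2.

0.500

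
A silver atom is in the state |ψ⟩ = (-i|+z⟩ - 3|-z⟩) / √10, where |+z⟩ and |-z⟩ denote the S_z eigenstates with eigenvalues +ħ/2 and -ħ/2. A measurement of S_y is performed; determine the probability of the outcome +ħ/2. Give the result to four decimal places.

|+y⟩ = (|+z⟩ + i|-z⟩)/√2, so ⟨+y|ψ⟩ = (2i) / (√2·√10).
P = |2i|² / 20 = 4/20.

0.2000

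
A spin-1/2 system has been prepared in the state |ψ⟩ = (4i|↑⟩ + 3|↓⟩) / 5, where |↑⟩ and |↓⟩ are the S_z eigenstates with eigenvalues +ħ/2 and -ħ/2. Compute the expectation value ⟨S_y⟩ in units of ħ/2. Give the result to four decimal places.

-0.9600

⟨σ_y⟩ = 2 Im(a* b)/(|a|²+|b|²) with a = 4i, b = 3.
a* b = -12i, so ⟨σ_y⟩ = -24/25.
⟨S_y⟩ = (ħ/2)·⟨σ_y⟩.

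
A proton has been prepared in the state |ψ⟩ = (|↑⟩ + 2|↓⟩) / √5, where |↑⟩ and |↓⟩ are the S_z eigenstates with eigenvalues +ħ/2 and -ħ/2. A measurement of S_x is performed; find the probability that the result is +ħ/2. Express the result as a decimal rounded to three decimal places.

0.900

|+x⟩ = (|↑⟩ + |↓⟩)/√2, so ⟨+x|ψ⟩ = (3) / (√2·√5).
P = |3|² / 10 = 9/10.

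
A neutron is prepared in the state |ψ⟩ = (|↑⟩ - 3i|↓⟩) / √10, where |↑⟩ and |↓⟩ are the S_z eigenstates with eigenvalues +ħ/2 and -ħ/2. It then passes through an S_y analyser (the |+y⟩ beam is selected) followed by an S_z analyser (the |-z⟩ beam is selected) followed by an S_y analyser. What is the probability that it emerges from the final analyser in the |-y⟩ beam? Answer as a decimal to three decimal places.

0.050

First analyser (S_y): P(|+y⟩) = |⟨+y|ψ⟩|² = 4/20.
After stage 1 the state is |+y⟩; P(|-z⟩) = |⟨-z|+y⟩|² = 1/2.
After stage 2 the state is |-z⟩; P(|-y⟩) = |⟨-y|-z⟩|² = 1/2.
Joint probability = 4/20 × 1/2 × 1/2 = 0.050.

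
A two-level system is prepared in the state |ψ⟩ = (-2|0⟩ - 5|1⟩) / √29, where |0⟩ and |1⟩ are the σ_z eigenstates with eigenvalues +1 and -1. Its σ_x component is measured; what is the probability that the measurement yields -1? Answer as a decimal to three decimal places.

|-x⟩ = (|0⟩ - |1⟩)/√2, so ⟨-x|ψ⟩ = (3) / (√2·√29).
P = |3|² / 58 = 9/58.

0.155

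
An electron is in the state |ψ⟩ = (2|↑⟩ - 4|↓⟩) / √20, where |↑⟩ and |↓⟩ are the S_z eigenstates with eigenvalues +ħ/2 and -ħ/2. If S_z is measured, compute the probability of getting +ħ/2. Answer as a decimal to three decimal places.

0.200

The +ħ/2 outcome corresponds to |↑⟩. Its amplitude in |ψ⟩ is 2/√20.
P = |2|² / 20 = 4/20.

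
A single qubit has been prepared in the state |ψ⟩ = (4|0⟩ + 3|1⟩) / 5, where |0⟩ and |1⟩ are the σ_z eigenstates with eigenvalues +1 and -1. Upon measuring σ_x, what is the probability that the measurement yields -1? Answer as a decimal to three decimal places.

0.020

|-x⟩ = (|0⟩ - |1⟩)/√2, so ⟨-x|ψ⟩ = (1) / (√2·5).
P = |1|² / 50 = 1/50.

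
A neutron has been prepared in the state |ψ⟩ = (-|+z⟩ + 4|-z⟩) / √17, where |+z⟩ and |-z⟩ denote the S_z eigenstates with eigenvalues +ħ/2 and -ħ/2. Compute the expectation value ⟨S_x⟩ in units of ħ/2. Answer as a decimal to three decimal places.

-0.471

⟨σ_x⟩ = 2 Re(a* b)/(|a|²+|b|²) with a = -1, b = 4.
a* b = -4, so ⟨σ_x⟩ = -8/17.
⟨S_x⟩ = (ħ/2)·⟨σ_x⟩.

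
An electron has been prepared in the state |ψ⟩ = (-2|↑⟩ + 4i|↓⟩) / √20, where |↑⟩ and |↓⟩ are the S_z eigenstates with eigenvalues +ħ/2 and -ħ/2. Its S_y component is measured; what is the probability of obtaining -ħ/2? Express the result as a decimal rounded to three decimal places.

|-y⟩ = (|↑⟩ - i|↓⟩)/√2, so ⟨-y|ψ⟩ = (-6) / (√2·√20).
P = |-6|² / 40 = 36/40.

0.900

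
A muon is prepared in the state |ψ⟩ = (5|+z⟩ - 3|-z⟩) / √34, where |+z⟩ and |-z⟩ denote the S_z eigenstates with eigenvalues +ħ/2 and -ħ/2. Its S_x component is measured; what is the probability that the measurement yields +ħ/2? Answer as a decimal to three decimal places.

|+x⟩ = (|+z⟩ + |-z⟩)/√2, so ⟨+x|ψ⟩ = (2) / (√2·√34).
P = |2|² / 68 = 4/68.

0.059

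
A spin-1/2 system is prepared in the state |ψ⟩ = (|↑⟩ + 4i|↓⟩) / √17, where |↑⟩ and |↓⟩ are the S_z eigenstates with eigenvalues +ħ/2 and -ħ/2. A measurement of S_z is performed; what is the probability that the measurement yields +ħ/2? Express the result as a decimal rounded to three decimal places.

0.059

The +ħ/2 outcome corresponds to |↑⟩. Its amplitude in |ψ⟩ is 1/√17.
P = |1|² / 17 = 1/17.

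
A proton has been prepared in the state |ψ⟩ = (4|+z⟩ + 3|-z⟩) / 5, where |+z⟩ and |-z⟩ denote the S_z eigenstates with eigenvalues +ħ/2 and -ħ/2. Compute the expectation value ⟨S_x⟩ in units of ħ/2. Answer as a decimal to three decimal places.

0.960

⟨σ_x⟩ = 2 Re(a* b)/(|a|²+|b|²) with a = 4, b = 3.
a* b = 12, so ⟨σ_x⟩ = 24/25.
⟨S_x⟩ = (ħ/2)·⟨σ_x⟩.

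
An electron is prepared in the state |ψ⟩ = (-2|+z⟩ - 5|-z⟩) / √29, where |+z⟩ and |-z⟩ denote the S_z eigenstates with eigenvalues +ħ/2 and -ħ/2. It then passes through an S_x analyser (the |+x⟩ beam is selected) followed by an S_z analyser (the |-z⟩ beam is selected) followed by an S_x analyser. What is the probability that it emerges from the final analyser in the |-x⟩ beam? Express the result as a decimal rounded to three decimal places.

0.211

First analyser (S_x): P(|+x⟩) = |⟨+x|ψ⟩|² = 49/58.
After stage 1 the state is |+x⟩; P(|-z⟩) = |⟨-z|+x⟩|² = 1/2.
After stage 2 the state is |-z⟩; P(|-x⟩) = |⟨-x|-z⟩|² = 1/2.
Joint probability = 49/58 × 1/2 × 1/2 = 0.211.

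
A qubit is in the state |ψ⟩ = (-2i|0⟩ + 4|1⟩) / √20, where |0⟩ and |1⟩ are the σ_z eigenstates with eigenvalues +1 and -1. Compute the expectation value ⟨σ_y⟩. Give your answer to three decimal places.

0.800

⟨σ_y⟩ = 2 Im(a* b)/(|a|²+|b|²) with a = -2i, b = 4.
a* b = 8i, so ⟨σ_y⟩ = 16/20.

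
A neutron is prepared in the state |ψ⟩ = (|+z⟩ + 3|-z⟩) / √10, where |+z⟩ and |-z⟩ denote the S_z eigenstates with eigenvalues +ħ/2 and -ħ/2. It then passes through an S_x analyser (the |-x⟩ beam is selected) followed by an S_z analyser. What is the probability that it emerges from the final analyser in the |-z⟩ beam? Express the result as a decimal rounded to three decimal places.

0.100

First analyser (S_x): P(|-x⟩) = |⟨-x|ψ⟩|² = 4/20.
After stage 1 the state is |-x⟩; P(|-z⟩) = |⟨-z|-x⟩|² = 1/2.
Joint probability = 4/20 × 1/2 = 0.100.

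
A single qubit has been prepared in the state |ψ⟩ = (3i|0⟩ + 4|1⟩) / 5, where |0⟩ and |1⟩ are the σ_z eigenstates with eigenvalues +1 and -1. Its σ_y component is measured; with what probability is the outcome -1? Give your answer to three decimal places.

0.980

|-y⟩ = (|0⟩ - i|1⟩)/√2, so ⟨-y|ψ⟩ = (7i) / (√2·5).
P = |7i|² / 50 = 49/50.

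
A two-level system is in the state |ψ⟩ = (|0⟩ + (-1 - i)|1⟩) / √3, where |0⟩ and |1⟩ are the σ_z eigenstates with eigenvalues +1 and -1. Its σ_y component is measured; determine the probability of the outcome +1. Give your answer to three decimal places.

0.167

|+y⟩ = (|0⟩ + i|1⟩)/√2, so ⟨+y|ψ⟩ = (i) / (√2·√3).
P = |i|² / 6 = 1/6.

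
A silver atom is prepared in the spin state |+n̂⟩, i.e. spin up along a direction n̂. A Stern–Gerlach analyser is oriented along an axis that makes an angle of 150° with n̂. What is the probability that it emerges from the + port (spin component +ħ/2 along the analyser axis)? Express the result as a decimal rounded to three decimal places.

For spin-½, the probability of finding spin-up along an axis at angle θ to the initial spin direction is cos²(θ/2); spin-down is sin²(θ/2).
θ = 150°, so P = cos²(75°) ≈ 0.067.

0.067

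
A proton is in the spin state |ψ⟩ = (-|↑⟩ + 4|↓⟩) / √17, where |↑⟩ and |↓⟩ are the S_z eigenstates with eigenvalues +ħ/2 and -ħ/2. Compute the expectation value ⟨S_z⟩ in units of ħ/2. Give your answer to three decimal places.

⟨σ_z⟩ = |a|² - |b|² divided by |a|²+|b|², with a, b the |↑⟩, |↓⟩ amplitudes.
= (1 - 16)/17 = -15/17.
⟨S_z⟩ = (ħ/2)·⟨σ_z⟩.

-0.882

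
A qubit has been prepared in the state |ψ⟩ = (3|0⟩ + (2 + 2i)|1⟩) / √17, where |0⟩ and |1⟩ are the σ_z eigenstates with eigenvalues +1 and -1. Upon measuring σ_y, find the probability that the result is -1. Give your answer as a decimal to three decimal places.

0.147

|-y⟩ = (|0⟩ - i|1⟩)/√2, so ⟨-y|ψ⟩ = (1 + 2i) / (√2·√17).
P = |1 + 2i|² / 34 = 5/34.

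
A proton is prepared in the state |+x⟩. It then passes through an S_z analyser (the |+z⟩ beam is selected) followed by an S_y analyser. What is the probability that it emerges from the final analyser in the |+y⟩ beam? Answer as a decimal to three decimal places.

0.250

First analyser (S_z): from |+x⟩, P(|+z⟩) = 1/2.
After stage 1 the state is |+z⟩; P(|+y⟩) = |⟨+y|+z⟩|² = 1/2.
Joint probability = 1/2 × 1/2 = 0.250.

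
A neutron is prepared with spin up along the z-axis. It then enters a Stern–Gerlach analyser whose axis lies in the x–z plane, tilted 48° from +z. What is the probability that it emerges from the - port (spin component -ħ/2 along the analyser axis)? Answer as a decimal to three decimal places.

0.165

For spin-½, the probability of finding spin-up along an axis at angle θ to the initial spin direction is cos²(θ/2); spin-down is sin²(θ/2).
θ = 48°, so P = sin²(24°) ≈ 0.165.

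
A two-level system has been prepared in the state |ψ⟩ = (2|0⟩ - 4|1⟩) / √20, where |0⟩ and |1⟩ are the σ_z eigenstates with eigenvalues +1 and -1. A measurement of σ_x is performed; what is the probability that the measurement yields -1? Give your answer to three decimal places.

|-x⟩ = (|0⟩ - |1⟩)/√2, so ⟨-x|ψ⟩ = (6) / (√2·√20).
P = |6|² / 40 = 36/40.

0.900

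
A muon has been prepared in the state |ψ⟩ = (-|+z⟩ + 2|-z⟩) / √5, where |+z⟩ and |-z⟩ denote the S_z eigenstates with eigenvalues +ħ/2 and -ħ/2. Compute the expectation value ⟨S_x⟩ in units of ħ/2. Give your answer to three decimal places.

⟨σ_x⟩ = 2 Re(a* b)/(|a|²+|b|²) with a = -1, b = 2.
a* b = -2, so ⟨σ_x⟩ = -4/5.
⟨S_x⟩ = (ħ/2)·⟨σ_x⟩.

-0.800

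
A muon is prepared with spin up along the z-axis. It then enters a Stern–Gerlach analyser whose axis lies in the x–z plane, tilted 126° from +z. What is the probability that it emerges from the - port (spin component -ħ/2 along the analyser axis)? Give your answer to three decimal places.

For spin-½, the probability of finding spin-up along an axis at angle θ to the initial spin direction is cos²(θ/2); spin-down is sin²(θ/2).
θ = 126°, so P = sin²(63°) ≈ 0.794.

0.794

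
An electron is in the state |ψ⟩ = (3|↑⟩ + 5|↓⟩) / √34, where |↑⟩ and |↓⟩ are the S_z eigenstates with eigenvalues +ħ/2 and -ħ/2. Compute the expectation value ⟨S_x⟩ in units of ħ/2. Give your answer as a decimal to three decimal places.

0.882

⟨σ_x⟩ = 2 Re(a* b)/(|a|²+|b|²) with a = 3, b = 5.
a* b = 15, so ⟨σ_x⟩ = 30/34.
⟨S_x⟩ = (ħ/2)·⟨σ_x⟩.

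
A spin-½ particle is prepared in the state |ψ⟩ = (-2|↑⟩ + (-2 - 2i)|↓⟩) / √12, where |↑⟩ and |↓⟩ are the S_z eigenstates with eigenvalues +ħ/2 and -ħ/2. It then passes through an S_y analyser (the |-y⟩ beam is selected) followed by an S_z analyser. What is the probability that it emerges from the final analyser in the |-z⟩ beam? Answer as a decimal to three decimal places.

0.083

First analyser (S_y): P(|-y⟩) = |⟨-y|ψ⟩|² = 4/24.
After stage 1 the state is |-y⟩; P(|-z⟩) = |⟨-z|-y⟩|² = 1/2.
Joint probability = 4/24 × 1/2 = 0.083.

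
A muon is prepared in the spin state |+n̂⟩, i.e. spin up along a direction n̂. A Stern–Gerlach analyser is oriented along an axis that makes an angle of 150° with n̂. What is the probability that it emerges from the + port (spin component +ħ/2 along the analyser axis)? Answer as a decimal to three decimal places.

For spin-½, the probability of finding spin-up along an axis at angle θ to the initial spin direction is cos²(θ/2); spin-down is sin²(θ/2).
θ = 150°, so P = cos²(75°) ≈ 0.067.

0.067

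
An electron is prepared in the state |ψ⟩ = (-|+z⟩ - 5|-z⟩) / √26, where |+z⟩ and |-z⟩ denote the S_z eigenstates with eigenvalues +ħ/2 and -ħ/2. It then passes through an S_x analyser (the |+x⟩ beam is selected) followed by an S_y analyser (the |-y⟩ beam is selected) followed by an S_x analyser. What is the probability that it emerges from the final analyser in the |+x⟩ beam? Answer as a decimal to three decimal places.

0.173

First analyser (S_x): P(|+x⟩) = |⟨+x|ψ⟩|² = 36/52.
After stage 1 the state is |+x⟩; P(|-y⟩) = |⟨-y|+x⟩|² = 1/2.
After stage 2 the state is |-y⟩; P(|+x⟩) = |⟨+x|-y⟩|² = 1/2.
Joint probability = 36/52 × 1/2 × 1/2 = 0.173.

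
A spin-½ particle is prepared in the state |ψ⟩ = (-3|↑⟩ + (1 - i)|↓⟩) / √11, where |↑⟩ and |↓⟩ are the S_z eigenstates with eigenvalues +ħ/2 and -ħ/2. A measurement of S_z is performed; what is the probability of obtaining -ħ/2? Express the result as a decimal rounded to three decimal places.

The -ħ/2 outcome corresponds to |↓⟩. Its amplitude in |ψ⟩ is (1 - i)/√11.
P = |1 - i|² / 11 = 2/11.

0.182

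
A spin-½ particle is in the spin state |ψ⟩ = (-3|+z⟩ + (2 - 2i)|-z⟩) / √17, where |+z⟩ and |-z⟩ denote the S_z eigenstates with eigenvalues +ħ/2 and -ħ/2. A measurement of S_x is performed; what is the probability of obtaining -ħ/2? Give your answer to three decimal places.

0.853

|-x⟩ = (|+z⟩ - |-z⟩)/√2, so ⟨-x|ψ⟩ = (-5 + 2i) / (√2·√17).
P = |-5 + 2i|² / 34 = 29/34.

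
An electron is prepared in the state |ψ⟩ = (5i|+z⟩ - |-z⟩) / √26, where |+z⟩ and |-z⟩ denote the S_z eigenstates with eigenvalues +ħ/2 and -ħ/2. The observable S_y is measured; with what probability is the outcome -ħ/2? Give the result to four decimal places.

|-y⟩ = (|+z⟩ - i|-z⟩)/√2, so ⟨-y|ψ⟩ = (4i) / (√2·√26).
P = |4i|² / 52 = 16/52.

0.3077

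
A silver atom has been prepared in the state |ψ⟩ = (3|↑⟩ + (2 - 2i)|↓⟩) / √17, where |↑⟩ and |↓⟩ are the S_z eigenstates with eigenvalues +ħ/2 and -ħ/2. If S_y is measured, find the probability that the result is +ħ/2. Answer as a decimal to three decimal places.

|+y⟩ = (|↑⟩ + i|↓⟩)/√2, so ⟨+y|ψ⟩ = (1 - 2i) / (√2·√17).
P = |1 - 2i|² / 34 = 5/34.

0.147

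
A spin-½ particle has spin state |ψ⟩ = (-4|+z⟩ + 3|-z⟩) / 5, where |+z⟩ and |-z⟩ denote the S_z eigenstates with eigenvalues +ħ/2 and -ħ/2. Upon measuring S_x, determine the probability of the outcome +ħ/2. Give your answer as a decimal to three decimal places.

|+x⟩ = (|+z⟩ + |-z⟩)/√2, so ⟨+x|ψ⟩ = (-1) / (√2·5).
P = |-1|² / 50 = 1/50.

0.020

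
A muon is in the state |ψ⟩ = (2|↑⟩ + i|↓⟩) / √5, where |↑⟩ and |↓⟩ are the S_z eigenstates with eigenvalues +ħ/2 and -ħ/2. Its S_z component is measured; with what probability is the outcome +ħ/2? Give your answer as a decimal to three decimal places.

0.800

The +ħ/2 outcome corresponds to |↑⟩. Its amplitude in |ψ⟩ is 2/√5.
P = |2|² / 5 = 4/5.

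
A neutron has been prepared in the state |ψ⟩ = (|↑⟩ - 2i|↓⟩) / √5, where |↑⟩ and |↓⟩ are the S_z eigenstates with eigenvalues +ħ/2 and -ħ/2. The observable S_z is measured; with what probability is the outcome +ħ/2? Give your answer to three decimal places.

0.200

The +ħ/2 outcome corresponds to |↑⟩. Its amplitude in |ψ⟩ is 1/√5.
P = |1|² / 5 = 1/5.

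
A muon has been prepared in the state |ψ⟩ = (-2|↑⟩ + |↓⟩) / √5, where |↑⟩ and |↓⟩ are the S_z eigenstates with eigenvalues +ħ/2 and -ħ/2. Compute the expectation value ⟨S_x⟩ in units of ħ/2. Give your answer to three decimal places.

-0.800

⟨σ_x⟩ = 2 Re(a* b)/(|a|²+|b|²) with a = -2, b = 1.
a* b = -2, so ⟨σ_x⟩ = -4/5.
⟨S_x⟩ = (ħ/2)·⟨σ_x⟩.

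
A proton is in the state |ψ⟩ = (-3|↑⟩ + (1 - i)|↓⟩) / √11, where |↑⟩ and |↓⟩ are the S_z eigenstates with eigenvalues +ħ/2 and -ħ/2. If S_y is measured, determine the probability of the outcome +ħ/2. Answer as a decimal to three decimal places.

|+y⟩ = (|↑⟩ + i|↓⟩)/√2, so ⟨+y|ψ⟩ = (-4 - i) / (√2·√11).
P = |-4 - i|² / 22 = 17/22.

0.773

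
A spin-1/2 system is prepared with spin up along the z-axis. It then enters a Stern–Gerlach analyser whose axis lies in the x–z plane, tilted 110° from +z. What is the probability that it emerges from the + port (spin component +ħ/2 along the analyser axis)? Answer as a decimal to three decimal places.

0.329

For spin-½, the probability of finding spin-up along an axis at angle θ to the initial spin direction is cos²(θ/2); spin-down is sin²(θ/2).
θ = 110°, so P = cos²(55°) ≈ 0.329.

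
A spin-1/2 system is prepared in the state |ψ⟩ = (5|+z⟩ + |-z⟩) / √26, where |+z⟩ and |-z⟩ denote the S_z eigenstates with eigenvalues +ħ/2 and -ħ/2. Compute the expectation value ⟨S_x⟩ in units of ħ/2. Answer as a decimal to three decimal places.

0.385

⟨σ_x⟩ = 2 Re(a* b)/(|a|²+|b|²) with a = 5, b = 1.
a* b = 5, so ⟨σ_x⟩ = 10/26.
⟨S_x⟩ = (ħ/2)·⟨σ_x⟩.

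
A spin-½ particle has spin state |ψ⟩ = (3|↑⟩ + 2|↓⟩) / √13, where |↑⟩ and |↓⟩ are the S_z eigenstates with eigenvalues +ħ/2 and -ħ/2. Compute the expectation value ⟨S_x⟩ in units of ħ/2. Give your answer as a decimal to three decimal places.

⟨σ_x⟩ = 2 Re(a* b)/(|a|²+|b|²) with a = 3, b = 2.
a* b = 6, so ⟨σ_x⟩ = 12/13.
⟨S_x⟩ = (ħ/2)·⟨σ_x⟩.

0.923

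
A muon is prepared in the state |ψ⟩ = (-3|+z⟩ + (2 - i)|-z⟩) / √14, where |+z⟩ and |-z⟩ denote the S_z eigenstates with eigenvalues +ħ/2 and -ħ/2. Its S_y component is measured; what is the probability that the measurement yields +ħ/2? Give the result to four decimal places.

|+y⟩ = (|+z⟩ + i|-z⟩)/√2, so ⟨+y|ψ⟩ = (-4 - 2i) / (√2·√14).
P = |-4 - 2i|² / 28 = 20/28.

0.7143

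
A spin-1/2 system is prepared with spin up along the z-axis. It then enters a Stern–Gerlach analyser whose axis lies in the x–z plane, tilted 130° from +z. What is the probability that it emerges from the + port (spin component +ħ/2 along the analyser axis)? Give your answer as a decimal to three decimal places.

For spin-½, the probability of finding spin-up along an axis at angle θ to the initial spin direction is cos²(θ/2); spin-down is sin²(θ/2).
θ = 130°, so P = cos²(65°) ≈ 0.179.

0.179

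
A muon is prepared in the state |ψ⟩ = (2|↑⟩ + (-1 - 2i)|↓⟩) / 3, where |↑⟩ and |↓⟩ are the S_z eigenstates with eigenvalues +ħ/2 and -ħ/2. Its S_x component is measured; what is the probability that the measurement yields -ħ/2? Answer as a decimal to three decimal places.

0.722

|-x⟩ = (|↑⟩ - |↓⟩)/√2, so ⟨-x|ψ⟩ = (3 + 2i) / (√2·3).
P = |3 + 2i|² / 18 = 13/18.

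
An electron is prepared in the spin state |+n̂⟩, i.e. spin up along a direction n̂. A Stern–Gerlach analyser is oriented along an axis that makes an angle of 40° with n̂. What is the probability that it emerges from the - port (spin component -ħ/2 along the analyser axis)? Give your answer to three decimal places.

0.117

For spin-½, the probability of finding spin-up along an axis at angle θ to the initial spin direction is cos²(θ/2); spin-down is sin²(θ/2).
θ = 40°, so P = sin²(20°) ≈ 0.117.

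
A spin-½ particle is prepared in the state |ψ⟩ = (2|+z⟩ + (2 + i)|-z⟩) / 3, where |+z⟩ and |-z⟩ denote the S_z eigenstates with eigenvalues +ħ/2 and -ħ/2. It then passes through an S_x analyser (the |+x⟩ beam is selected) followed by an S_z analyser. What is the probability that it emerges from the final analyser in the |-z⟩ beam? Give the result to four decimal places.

0.4722

First analyser (S_x): P(|+x⟩) = |⟨+x|ψ⟩|² = 17/18.
After stage 1 the state is |+x⟩; P(|-z⟩) = |⟨-z|+x⟩|² = 1/2.
Joint probability = 17/18 × 1/2 = 0.4722.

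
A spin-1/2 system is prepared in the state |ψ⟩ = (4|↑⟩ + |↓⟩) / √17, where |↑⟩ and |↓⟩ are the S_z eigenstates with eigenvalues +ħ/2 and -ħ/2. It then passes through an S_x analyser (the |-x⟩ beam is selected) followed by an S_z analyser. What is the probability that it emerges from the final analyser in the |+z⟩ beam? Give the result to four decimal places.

0.1324

First analyser (S_x): P(|-x⟩) = |⟨-x|ψ⟩|² = 9/34.
After stage 1 the state is |-x⟩; P(|+z⟩) = |⟨+z|-x⟩|² = 1/2.
Joint probability = 9/34 × 1/2 = 0.1324.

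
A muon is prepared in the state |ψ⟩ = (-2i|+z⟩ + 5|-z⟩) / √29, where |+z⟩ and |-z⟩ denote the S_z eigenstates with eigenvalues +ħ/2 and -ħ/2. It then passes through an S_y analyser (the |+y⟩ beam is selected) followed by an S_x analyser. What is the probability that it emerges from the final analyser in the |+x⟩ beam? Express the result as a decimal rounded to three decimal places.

0.422

First analyser (S_y): P(|+y⟩) = |⟨+y|ψ⟩|² = 49/58.
After stage 1 the state is |+y⟩; P(|+x⟩) = |⟨+x|+y⟩|² = 1/2.
Joint probability = 49/58 × 1/2 = 0.422.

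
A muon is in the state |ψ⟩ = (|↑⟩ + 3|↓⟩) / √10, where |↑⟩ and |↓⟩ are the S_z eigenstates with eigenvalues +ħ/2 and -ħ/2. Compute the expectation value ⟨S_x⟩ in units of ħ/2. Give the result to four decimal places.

0.6000

⟨σ_x⟩ = 2 Re(a* b)/(|a|²+|b|²) with a = 1, b = 3.
a* b = 3, so ⟨σ_x⟩ = 6/10.
⟨S_x⟩ = (ħ/2)·⟨σ_x⟩.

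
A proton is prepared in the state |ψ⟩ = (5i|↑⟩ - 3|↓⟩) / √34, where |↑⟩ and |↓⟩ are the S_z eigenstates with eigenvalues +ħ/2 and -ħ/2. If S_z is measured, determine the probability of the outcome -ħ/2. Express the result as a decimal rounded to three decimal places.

The -ħ/2 outcome corresponds to |↓⟩. Its amplitude in |ψ⟩ is -3/√34.
P = |-3|² / 34 = 9/34.

0.265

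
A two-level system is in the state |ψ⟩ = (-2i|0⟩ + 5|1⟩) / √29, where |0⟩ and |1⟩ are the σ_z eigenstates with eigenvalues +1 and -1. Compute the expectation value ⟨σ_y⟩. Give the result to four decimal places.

0.6897

⟨σ_y⟩ = 2 Im(a* b)/(|a|²+|b|²) with a = -2i, b = 5.
a* b = 10i, so ⟨σ_y⟩ = 20/29.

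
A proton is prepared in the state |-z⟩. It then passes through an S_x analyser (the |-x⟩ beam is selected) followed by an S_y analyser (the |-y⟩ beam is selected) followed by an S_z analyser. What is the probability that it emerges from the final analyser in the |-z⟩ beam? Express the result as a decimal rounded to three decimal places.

First analyser (S_x): from |-z⟩, P(|-x⟩) = 1/2.
After stage 1 the state is |-x⟩; P(|-y⟩) = |⟨-y|-x⟩|² = 1/2.
After stage 2 the state is |-y⟩; P(|-z⟩) = |⟨-z|-y⟩|² = 1/2.
Joint probability = 1/2 × 1/2 × 1/2 = 0.125.

0.125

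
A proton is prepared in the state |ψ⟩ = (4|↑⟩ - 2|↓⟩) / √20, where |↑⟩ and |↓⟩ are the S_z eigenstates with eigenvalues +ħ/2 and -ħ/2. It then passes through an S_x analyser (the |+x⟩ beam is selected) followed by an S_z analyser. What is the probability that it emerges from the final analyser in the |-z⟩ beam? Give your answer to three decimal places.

0.050

First analyser (S_x): P(|+x⟩) = |⟨+x|ψ⟩|² = 4/40.
After stage 1 the state is |+x⟩; P(|-z⟩) = |⟨-z|+x⟩|² = 1/2.
Joint probability = 4/40 × 1/2 = 0.050.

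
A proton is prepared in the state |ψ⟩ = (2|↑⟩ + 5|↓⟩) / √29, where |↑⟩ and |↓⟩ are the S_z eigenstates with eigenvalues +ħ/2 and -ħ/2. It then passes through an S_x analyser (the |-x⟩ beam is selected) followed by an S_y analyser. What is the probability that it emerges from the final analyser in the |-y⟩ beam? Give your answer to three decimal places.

First analyser (S_x): P(|-x⟩) = |⟨-x|ψ⟩|² = 9/58.
After stage 1 the state is |-x⟩; P(|-y⟩) = |⟨-y|-x⟩|² = 1/2.
Joint probability = 9/58 × 1/2 = 0.078.

0.078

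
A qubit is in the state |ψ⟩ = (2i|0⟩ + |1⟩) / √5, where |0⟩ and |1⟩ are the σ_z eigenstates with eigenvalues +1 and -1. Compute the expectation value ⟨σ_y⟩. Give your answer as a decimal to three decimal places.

-0.800

⟨σ_y⟩ = 2 Im(a* b)/(|a|²+|b|²) with a = 2i, b = 1.
a* b = -2i, so ⟨σ_y⟩ = -4/5.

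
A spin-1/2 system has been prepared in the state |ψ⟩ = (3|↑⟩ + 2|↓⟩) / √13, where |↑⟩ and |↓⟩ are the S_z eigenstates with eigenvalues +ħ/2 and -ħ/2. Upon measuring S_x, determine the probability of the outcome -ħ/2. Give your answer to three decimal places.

|-x⟩ = (|↑⟩ - |↓⟩)/√2, so ⟨-x|ψ⟩ = (1) / (√2·√13).
P = |1|² / 26 = 1/26.

0.038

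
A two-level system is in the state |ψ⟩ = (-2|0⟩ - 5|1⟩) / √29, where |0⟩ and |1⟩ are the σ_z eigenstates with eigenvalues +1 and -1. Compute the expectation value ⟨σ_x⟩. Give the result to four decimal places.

⟨σ_x⟩ = 2 Re(a* b)/(|a|²+|b|²) with a = -2, b = -5.
a* b = 10, so ⟨σ_x⟩ = 20/29.

0.6897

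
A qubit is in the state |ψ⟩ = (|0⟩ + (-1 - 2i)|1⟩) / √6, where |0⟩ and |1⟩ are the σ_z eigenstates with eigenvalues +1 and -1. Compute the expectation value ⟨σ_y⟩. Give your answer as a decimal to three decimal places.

⟨σ_y⟩ = 2 Im(a* b)/(|a|²+|b|²) with a = 1, b = (-1 - 2i).
a* b = (-1 - 2i), so ⟨σ_y⟩ = -4/6.

-0.667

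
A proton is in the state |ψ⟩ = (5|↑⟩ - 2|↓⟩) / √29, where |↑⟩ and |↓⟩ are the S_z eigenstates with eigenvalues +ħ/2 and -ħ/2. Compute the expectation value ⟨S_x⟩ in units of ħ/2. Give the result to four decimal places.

⟨σ_x⟩ = 2 Re(a* b)/(|a|²+|b|²) with a = 5, b = -2.
a* b = -10, so ⟨σ_x⟩ = -20/29.
⟨S_x⟩ = (ħ/2)·⟨σ_x⟩.

-0.6897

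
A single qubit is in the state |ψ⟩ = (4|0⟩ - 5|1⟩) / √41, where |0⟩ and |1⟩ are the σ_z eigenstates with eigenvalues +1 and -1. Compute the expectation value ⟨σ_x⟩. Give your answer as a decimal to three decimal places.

⟨σ_x⟩ = 2 Re(a* b)/(|a|²+|b|²) with a = 4, b = -5.
a* b = -20, so ⟨σ_x⟩ = -40/41.

-0.976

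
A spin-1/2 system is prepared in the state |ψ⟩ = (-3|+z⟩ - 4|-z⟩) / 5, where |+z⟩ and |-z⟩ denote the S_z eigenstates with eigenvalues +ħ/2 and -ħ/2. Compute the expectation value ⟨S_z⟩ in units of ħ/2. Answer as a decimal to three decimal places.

-0.280

⟨σ_z⟩ = |a|² - |b|² divided by |a|²+|b|², with a, b the |+z⟩, |-z⟩ amplitudes.
= (9 - 16)/25 = -7/25.
⟨S_z⟩ = (ħ/2)·⟨σ_z⟩.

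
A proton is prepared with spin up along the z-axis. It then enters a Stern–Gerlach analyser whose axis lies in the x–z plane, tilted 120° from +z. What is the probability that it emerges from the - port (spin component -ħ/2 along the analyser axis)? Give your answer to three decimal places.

0.750

For spin-½, the probability of finding spin-up along an axis at angle θ to the initial spin direction is cos²(θ/2); spin-down is sin²(θ/2).
θ = 120°, so P = sin²(60°) ≈ 0.750.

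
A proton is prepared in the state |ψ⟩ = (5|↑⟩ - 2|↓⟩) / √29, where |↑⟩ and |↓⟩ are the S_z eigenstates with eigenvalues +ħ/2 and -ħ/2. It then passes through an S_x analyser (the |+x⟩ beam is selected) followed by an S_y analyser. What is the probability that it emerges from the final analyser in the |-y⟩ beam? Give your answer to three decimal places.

0.078

First analyser (S_x): P(|+x⟩) = |⟨+x|ψ⟩|² = 9/58.
After stage 1 the state is |+x⟩; P(|-y⟩) = |⟨-y|+x⟩|² = 1/2.
Joint probability = 9/58 × 1/2 = 0.078.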